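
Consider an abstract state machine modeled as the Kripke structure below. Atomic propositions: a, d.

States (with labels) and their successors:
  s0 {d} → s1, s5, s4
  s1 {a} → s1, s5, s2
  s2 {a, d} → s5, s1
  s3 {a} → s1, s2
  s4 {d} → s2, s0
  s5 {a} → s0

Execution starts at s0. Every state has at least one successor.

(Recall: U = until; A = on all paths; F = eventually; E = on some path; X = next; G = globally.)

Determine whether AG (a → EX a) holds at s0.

No

States satisfying a → EX a: {s0, s1, s2, s3, s4}.
States satisfying AG (a → EX a): ∅.
s5 is reachable from s0 and violates a → EX a, so AG fails at s0.
s0 ∉ Sat(AG (a → EX a)).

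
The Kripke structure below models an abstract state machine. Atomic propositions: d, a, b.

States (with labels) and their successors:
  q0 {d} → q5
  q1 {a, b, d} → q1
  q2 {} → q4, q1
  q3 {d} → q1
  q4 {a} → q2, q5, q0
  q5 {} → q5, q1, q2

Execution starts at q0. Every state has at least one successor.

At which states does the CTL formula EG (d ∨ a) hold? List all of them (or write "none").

States satisfying d ∨ a: {q0, q1, q3, q4}.
States satisfying EG (d ∨ a): {q1, q3}.

{q1, q3}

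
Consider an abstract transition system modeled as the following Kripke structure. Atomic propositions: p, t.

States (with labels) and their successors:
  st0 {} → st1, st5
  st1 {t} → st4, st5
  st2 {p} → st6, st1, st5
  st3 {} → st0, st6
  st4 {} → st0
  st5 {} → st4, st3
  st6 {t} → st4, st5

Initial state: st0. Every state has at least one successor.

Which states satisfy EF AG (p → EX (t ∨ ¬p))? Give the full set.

States satisfying AG (p → EX (t ∨ ¬p)): {st0, st1, st2, st3, st4, st5, st6}.
States satisfying EF AG (p → EX (t ∨ ¬p)): {st0, st1, st2, st3, st4, st5, st6}.

{st0, st1, st2, st3, st4, st5, st6}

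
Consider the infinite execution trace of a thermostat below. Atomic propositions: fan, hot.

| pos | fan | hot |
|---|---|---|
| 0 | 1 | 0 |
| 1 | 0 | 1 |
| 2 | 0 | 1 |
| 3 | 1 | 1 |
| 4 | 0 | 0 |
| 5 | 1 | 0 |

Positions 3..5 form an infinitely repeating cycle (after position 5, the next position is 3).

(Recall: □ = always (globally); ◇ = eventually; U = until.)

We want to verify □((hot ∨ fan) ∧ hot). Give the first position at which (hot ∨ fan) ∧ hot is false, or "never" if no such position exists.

0

At position 0 the labels are {fan}, so (hot ∨ fan) ∧ hot is false there. This is the first violation.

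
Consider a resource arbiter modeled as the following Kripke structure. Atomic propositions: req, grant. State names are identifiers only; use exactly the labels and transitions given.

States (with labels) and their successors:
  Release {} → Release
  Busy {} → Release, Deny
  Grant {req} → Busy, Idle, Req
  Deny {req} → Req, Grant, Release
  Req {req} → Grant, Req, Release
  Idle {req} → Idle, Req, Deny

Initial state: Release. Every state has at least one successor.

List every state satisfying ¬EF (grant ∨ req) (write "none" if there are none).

States satisfying grant ∨ req: {Grant, Deny, Req, Idle}.
States satisfying EF (grant ∨ req): {Busy, Grant, Deny, Req, Idle}.
States satisfying ¬EF (grant ∨ req): {Release}.

{Release}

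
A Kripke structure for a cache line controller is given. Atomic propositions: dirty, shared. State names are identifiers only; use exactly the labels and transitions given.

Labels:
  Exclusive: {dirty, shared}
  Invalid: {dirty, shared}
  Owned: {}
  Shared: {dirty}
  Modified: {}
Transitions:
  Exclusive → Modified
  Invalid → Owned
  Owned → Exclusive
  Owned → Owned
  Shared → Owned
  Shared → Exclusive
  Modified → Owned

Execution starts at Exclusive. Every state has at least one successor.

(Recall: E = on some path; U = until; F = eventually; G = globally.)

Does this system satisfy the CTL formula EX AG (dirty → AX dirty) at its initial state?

States satisfying AG (dirty → AX dirty): ∅.
States satisfying EX AG (dirty → AX dirty): ∅.
No suitable path/successor from Exclusive witnesses the formula.
Exclusive ∉ Sat(EX AG (dirty → AX dirty)).

No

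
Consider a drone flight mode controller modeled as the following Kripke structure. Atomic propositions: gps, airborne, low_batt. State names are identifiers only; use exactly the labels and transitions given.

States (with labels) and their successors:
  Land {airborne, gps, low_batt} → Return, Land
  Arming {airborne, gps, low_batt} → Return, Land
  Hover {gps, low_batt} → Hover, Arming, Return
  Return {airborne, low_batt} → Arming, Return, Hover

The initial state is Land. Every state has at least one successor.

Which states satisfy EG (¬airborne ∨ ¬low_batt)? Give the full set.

{Hover}

States satisfying ¬airborne ∨ ¬low_batt: {Hover}.
States satisfying EG (¬airborne ∨ ¬low_batt): {Hover}.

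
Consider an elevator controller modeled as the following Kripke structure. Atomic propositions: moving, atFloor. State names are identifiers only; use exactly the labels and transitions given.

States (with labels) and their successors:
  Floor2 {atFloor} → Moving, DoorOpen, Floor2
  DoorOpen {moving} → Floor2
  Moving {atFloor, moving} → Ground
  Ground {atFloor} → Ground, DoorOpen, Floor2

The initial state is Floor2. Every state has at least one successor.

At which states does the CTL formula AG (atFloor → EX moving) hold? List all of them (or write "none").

States satisfying atFloor → EX moving: {Floor2, DoorOpen, Ground}.
States satisfying AG (atFloor → EX moving): ∅.

none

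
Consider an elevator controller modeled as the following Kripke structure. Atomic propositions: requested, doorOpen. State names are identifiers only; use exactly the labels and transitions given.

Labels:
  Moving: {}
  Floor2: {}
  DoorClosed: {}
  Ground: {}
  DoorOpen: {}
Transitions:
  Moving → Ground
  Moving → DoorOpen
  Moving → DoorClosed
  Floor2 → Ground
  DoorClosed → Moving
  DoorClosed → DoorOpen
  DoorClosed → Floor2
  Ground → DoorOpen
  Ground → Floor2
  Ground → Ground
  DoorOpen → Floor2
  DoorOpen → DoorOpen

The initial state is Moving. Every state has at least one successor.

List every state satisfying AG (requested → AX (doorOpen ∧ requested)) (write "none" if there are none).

States satisfying requested → AX (doorOpen ∧ requested): {Moving, Floor2, DoorClosed, Ground, DoorOpen}.
States satisfying AG (requested → AX (doorOpen ∧ requested)): {Moving, Floor2, DoorClosed, Ground, DoorOpen}.

{Moving, Floor2, DoorClosed, Ground, DoorOpen}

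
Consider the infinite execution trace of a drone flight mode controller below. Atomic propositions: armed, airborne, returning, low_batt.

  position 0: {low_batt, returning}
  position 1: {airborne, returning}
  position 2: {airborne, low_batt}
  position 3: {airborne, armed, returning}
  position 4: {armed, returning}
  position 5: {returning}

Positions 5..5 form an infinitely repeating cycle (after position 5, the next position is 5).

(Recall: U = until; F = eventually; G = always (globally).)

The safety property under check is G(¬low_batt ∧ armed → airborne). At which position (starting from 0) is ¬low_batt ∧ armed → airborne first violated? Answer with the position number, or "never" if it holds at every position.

4

Check ¬low_batt ∧ armed → airborne at each position in order: 0 ✓, 1 ✓, 2 ✓, 3 ✓.
At position 4 the labels are {armed, returning}, so ¬low_batt ∧ armed → airborne is false there. This is the first violation.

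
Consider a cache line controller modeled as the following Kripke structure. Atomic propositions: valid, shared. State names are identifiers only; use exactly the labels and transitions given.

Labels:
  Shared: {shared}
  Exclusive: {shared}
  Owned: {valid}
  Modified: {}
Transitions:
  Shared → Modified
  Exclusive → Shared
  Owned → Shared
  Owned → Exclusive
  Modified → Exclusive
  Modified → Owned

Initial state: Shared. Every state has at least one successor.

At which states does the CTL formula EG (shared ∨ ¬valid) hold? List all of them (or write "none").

{Shared, Exclusive, Modified}

States satisfying shared ∨ ¬valid: {Shared, Exclusive, Modified}.
States satisfying EG (shared ∨ ¬valid): {Shared, Exclusive, Modified}.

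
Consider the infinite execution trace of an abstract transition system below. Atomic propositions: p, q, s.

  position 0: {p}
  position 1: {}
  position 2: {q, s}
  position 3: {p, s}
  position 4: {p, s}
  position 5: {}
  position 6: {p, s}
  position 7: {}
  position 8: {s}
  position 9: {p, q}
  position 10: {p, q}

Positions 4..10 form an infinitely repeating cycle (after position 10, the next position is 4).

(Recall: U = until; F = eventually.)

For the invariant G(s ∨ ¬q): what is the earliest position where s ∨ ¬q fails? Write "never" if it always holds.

Check s ∨ ¬q at each position in order: 0 ✓, 1 ✓, 2 ✓, 3 ✓, 4 ✓, 5 ✓, 6 ✓, 7 ✓, 8 ✓.
At position 9 the labels are {p, q}, so s ∨ ¬q is false there. This is the first violation.

9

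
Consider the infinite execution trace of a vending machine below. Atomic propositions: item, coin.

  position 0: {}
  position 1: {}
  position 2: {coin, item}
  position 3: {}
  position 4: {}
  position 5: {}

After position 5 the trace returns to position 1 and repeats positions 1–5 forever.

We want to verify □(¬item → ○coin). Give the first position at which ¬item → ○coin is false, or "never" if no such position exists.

0

At position 0 the labels are {} and the next position 1 has {}, so ¬item → ○coin is false there. This is the first violation.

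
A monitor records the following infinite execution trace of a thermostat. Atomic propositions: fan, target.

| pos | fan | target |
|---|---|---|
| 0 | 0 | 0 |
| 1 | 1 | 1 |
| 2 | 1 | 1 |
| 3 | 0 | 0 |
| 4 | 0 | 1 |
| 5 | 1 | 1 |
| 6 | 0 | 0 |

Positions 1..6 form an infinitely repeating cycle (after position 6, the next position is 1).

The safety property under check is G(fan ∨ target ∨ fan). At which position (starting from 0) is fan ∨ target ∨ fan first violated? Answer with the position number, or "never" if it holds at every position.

0

At position 0 the labels are {}, so fan ∨ target ∨ fan is false there. This is the first violation.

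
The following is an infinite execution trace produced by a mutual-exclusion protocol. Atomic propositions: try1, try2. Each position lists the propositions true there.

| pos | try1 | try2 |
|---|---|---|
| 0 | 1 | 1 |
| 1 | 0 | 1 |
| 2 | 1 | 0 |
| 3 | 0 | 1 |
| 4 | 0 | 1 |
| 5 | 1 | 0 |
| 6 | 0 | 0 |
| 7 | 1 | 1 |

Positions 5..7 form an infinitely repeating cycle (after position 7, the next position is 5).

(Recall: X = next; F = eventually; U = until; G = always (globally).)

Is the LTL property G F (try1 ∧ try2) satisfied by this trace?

Satisfied

F (try1 ∧ try2) holds at every position 0..7, and those are all positions ever visited, so G F (try1 ∧ try2) holds.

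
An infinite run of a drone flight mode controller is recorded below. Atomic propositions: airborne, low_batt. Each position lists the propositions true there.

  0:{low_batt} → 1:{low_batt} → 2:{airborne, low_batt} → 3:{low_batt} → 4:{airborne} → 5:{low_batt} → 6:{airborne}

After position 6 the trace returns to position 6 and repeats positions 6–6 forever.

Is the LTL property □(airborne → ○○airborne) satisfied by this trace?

airborne → ○○airborne holds at every position 0..6, and those are all positions ever visited, so □(airborne → ○○airborne) holds.
Positions where airborne holds: 2, 4, 6.
Check ○○airborne at each: 2→ok, 4→ok, 6→ok.

Holds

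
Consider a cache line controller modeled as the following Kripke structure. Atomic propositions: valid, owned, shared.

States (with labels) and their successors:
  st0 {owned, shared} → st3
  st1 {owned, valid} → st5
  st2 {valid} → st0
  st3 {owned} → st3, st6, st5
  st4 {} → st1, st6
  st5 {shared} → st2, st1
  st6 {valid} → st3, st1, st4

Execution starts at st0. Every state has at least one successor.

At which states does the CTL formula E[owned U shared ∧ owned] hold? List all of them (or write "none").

States satisfying owned: {st0, st1, st3}.
States satisfying shared ∧ owned: {st0}.
States satisfying E[owned U shared ∧ owned]: {st0}.

{st0}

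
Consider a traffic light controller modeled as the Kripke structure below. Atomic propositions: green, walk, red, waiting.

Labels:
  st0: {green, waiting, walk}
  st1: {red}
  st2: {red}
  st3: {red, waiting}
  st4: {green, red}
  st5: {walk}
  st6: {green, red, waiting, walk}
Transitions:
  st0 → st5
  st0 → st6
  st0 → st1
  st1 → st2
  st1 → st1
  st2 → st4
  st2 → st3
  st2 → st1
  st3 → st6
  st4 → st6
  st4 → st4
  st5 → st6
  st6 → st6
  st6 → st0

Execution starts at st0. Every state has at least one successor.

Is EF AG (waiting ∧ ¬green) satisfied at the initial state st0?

States satisfying AG (waiting ∧ ¬green): ∅.
States satisfying EF AG (waiting ∧ ¬green): ∅.
No suitable path/successor from st0 witnesses the formula.
st0 ∉ Sat(EF AG (waiting ∧ ¬green)).

Violated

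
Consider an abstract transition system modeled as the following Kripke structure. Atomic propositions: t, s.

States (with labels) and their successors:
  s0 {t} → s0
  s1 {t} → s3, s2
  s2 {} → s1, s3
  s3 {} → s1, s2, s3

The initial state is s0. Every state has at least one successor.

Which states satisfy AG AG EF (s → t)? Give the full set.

States satisfying AG EF (s → t): {s0, s1, s2, s3}.
States satisfying AG AG EF (s → t): {s0, s1, s2, s3}.

{s0, s1, s2, s3}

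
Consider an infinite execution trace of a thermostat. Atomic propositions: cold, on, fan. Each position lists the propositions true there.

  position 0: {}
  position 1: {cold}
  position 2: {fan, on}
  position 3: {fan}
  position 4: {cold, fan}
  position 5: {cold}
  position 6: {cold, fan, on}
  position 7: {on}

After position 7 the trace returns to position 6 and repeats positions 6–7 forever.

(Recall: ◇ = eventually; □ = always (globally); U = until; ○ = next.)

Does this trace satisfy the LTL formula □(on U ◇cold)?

on U ◇cold holds at every position 0..7, and those are all positions ever visited, so □(on U ◇cold) holds.

Holds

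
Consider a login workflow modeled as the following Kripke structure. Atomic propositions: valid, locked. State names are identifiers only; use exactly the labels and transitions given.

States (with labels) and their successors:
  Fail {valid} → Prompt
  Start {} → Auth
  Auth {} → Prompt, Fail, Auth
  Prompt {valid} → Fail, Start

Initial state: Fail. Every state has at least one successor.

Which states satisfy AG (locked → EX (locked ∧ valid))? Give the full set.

States satisfying locked → EX (locked ∧ valid): {Fail, Start, Auth, Prompt}.
States satisfying AG (locked → EX (locked ∧ valid)): {Fail, Start, Auth, Prompt}.

{Fail, Start, Auth, Prompt}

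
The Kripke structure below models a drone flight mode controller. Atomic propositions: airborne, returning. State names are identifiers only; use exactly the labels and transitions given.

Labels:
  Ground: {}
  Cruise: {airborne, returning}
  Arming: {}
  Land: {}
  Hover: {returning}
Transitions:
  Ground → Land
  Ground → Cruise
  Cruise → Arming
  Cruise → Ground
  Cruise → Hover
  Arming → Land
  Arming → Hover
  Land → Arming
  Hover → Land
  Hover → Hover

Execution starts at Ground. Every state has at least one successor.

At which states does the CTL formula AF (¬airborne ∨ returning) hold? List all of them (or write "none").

States satisfying ¬airborne ∨ returning: {Ground, Cruise, Arming, Land, Hover}.
States satisfying AF (¬airborne ∨ returning): {Ground, Cruise, Arming, Land, Hover}.

{Ground, Cruise, Arming, Land, Hover}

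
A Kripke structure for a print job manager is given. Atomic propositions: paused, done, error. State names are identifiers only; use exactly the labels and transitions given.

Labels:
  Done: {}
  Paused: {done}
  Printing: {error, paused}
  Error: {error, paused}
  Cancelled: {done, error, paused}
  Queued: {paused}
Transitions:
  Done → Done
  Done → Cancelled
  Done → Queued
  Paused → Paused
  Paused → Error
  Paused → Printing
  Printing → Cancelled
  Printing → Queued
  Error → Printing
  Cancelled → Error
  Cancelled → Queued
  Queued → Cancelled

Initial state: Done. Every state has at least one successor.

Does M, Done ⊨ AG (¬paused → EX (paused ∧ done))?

States satisfying ¬paused → EX (paused ∧ done): {Done, Printing, Error, Cancelled, Queued}.
States satisfying AG (¬paused → EX (paused ∧ done)): {Done, Printing, Error, Cancelled, Queued}.
Every state reachable from Done satisfies ¬paused → EX (paused ∧ done).
Done ∈ Sat(AG (¬paused → EX (paused ∧ done))).

Yes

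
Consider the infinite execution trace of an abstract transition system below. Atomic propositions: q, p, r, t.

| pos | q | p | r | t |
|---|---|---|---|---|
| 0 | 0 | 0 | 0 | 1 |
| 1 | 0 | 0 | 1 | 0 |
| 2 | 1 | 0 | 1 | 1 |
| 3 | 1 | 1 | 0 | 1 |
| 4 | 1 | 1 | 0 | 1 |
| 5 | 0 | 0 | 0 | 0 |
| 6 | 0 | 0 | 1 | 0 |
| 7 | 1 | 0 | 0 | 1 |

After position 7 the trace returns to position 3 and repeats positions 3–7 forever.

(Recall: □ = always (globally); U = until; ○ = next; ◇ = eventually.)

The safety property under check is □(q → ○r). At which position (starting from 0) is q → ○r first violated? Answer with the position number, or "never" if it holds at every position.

2

Check q → ○r at each position in order: 0 ✓, 1 ✓.
At position 2 the labels are {q, r, t} and the next position 3 has {p, q, t}, so q → ○r is false there. This is the first violation.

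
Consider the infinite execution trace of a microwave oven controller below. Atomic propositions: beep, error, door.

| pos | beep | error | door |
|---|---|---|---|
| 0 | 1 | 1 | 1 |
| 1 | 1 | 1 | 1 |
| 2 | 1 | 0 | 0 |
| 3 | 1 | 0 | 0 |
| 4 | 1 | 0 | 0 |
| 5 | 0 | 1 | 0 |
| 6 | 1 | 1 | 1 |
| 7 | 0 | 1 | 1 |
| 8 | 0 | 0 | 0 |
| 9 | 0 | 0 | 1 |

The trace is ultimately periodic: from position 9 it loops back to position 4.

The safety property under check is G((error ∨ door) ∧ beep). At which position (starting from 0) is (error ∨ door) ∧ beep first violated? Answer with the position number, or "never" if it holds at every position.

Check (error ∨ door) ∧ beep at each position in order: 0 ✓, 1 ✓.
At position 2 the labels are {beep}, so (error ∨ door) ∧ beep is false there. This is the first violation.

2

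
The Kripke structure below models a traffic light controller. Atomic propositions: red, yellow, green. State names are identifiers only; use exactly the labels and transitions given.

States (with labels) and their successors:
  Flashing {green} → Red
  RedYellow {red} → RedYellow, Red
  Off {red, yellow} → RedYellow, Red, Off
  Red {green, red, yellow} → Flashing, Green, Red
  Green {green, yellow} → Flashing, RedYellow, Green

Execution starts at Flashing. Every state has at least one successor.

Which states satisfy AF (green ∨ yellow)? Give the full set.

{Flashing, Off, Red, Green}

States satisfying green ∨ yellow: {Flashing, Off, Red, Green}.
States satisfying AF (green ∨ yellow): {Flashing, Off, Red, Green}.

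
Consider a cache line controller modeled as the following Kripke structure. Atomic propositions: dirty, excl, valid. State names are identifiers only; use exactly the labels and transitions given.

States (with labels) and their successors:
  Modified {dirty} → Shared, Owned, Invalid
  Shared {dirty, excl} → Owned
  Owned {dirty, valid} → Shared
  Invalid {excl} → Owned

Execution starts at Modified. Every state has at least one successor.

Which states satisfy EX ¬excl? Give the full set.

{Modified, Shared, Invalid}

States satisfying ¬excl: {Modified, Owned}.
States satisfying EX ¬excl: {Modified, Shared, Invalid}.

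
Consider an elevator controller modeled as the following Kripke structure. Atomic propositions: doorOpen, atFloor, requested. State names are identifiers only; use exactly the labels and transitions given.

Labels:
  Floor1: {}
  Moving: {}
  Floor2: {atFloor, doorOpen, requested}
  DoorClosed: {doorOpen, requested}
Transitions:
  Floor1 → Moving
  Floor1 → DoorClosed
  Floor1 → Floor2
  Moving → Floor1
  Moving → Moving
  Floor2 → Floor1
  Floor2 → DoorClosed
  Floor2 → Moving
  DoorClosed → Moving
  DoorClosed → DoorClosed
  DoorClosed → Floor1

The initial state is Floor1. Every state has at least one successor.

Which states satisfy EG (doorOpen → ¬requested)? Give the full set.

States satisfying doorOpen → ¬requested: {Floor1, Moving}.
States satisfying EG (doorOpen → ¬requested): {Floor1, Moving}.

{Floor1, Moving}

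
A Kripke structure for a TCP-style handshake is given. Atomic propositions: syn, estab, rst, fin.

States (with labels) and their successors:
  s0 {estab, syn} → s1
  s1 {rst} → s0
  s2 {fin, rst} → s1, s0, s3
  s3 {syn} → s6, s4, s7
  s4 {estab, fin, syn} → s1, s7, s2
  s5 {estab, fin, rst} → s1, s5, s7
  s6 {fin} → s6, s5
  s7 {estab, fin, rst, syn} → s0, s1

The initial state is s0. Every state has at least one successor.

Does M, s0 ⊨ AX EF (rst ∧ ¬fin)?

Yes

States satisfying EF (rst ∧ ¬fin): {s0, s1, s2, s3, s4, s5, s6, s7}.
States satisfying AX EF (rst ∧ ¬fin): {s0, s1, s2, s3, s4, s5, s6, s7}.
s0 ∈ Sat(AX EF (rst ∧ ¬fin)).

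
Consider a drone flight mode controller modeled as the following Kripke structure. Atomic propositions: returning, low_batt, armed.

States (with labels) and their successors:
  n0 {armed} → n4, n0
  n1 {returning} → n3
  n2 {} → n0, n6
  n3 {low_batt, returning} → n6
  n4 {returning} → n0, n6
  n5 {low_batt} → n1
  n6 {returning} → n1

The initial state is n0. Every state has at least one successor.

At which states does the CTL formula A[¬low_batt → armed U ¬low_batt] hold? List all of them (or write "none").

{n0, n1, n2, n3, n4, n5, n6}

States satisfying ¬low_batt → armed: {n0, n3, n5}.
States satisfying ¬low_batt: {n0, n1, n2, n4, n6}.
States satisfying A[¬low_batt → armed U ¬low_batt]: {n0, n1, n2, n3, n4, n5, n6}.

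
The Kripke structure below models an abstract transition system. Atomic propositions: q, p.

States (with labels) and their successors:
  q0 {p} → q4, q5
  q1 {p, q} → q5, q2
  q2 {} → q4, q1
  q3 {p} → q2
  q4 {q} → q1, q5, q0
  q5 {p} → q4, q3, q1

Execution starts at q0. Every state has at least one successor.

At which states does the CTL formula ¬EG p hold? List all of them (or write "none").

States satisfying p: {q0, q1, q3, q5}.
States satisfying EG p: {q0, q1, q5}.
States satisfying ¬EG p: {q2, q3, q4}.

{q2, q3, q4}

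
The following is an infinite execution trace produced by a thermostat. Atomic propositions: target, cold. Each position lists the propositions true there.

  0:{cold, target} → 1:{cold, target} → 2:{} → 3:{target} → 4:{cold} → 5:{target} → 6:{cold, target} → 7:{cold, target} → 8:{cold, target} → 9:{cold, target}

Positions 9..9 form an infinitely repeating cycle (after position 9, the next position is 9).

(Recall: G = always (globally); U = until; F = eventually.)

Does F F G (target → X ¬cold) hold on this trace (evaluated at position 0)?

Violated

F G (target → X ¬cold) is false at every position 0..9, so it never becomes true and F F G (target → X ¬cold) fails.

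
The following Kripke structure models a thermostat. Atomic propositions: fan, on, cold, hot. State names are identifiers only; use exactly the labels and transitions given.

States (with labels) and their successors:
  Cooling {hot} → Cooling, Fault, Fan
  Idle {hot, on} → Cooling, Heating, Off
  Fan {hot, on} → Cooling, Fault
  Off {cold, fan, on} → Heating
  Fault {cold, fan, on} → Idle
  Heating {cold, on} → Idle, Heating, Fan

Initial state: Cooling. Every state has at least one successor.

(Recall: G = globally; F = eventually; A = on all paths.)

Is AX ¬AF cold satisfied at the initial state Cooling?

No

States satisfying ¬AF cold: {Cooling, Idle, Fan}.
States satisfying AX ¬AF cold: {Fault}.
Cooling ∉ Sat(AX ¬AF cold).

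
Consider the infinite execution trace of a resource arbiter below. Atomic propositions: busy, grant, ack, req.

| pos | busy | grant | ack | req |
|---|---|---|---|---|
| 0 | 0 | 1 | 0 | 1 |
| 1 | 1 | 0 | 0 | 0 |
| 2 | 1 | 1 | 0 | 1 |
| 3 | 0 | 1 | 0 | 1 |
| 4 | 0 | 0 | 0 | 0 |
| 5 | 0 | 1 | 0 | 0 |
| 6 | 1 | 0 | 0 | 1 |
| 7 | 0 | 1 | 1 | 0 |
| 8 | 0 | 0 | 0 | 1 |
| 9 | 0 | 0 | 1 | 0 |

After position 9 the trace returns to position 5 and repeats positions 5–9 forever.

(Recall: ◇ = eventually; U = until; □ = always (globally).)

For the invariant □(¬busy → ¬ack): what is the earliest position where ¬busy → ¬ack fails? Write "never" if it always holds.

7

Check ¬busy → ¬ack at each position in order: 0 ✓, 1 ✓, 2 ✓, 3 ✓, 4 ✓, 5 ✓, 6 ✓.
At position 7 the labels are {ack, grant}, so ¬busy → ¬ack is false there. This is the first violation.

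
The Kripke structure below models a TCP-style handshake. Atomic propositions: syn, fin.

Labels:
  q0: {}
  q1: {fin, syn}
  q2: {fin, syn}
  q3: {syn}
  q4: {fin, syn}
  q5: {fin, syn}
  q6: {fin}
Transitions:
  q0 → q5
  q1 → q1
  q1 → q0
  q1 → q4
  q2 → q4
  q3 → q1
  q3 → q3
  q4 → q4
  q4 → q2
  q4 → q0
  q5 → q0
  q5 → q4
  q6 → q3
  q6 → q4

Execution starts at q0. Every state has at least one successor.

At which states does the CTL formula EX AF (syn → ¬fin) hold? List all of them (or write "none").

States satisfying AF (syn → ¬fin): {q0, q3, q6}.
States satisfying EX AF (syn → ¬fin): {q1, q3, q4, q5, q6}.

{q1, q3, q4, q5, q6}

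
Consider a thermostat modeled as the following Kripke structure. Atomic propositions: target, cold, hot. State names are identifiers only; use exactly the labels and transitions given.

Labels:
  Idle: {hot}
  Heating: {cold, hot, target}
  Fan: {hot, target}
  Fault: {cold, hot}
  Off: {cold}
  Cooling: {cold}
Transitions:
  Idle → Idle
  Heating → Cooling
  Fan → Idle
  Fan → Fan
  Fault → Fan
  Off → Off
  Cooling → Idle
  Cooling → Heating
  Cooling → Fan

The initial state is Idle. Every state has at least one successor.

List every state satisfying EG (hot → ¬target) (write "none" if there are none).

{Idle, Off, Cooling}

States satisfying hot → ¬target: {Idle, Fault, Off, Cooling}.
States satisfying EG (hot → ¬target): {Idle, Off, Cooling}.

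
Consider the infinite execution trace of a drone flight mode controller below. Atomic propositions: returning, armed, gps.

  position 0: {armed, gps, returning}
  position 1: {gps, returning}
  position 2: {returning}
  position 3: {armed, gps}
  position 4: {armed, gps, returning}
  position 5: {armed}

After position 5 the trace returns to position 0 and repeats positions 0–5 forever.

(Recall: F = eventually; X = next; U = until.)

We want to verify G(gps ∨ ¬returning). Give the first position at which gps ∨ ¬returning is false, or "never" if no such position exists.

Check gps ∨ ¬returning at each position in order: 0 ✓, 1 ✓.
At position 2 the labels are {returning}, so gps ∨ ¬returning is false there. This is the first violation.

2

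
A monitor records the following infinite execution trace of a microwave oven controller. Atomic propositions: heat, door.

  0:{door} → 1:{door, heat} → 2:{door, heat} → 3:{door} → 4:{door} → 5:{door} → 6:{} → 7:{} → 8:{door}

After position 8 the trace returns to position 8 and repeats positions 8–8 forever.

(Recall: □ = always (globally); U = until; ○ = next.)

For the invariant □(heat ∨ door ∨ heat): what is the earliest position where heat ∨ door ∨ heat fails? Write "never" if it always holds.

Check heat ∨ door ∨ heat at each position in order: 0 ✓, 1 ✓, 2 ✓, 3 ✓, 4 ✓, 5 ✓.
At position 6 the labels are {}, so heat ∨ door ∨ heat is false there. This is the first violation.

6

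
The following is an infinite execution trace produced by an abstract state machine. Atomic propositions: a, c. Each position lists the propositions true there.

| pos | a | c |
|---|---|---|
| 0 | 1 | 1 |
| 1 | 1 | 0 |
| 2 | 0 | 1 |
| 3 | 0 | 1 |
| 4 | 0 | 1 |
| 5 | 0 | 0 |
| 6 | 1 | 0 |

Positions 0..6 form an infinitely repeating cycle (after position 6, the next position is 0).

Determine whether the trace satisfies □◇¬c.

Satisfied

◇¬c holds at every position 0..6, and those are all positions ever visited, so □◇¬c holds.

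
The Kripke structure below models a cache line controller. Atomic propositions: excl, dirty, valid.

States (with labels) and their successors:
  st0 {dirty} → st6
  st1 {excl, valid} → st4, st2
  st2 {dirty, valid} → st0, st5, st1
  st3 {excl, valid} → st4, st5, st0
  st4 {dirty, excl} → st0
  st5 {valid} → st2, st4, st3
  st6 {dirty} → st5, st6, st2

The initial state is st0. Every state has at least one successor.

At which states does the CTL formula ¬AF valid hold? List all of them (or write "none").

{st0, st4, st6}

States satisfying valid: {st1, st2, st3, st5}.
States satisfying AF valid: {st1, st2, st3, st5}.
States satisfying ¬AF valid: {st0, st4, st6}.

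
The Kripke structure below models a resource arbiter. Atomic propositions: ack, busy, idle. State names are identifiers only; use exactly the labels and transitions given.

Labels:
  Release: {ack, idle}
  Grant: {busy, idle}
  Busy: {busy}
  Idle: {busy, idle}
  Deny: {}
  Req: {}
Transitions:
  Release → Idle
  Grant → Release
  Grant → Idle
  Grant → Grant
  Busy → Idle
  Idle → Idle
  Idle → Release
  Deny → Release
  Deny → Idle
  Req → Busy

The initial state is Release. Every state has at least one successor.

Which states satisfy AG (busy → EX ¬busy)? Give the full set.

{Release, Grant, Idle, Deny}

States satisfying busy → EX ¬busy: {Release, Grant, Idle, Deny, Req}.
States satisfying AG (busy → EX ¬busy): {Release, Grant, Idle, Deny}.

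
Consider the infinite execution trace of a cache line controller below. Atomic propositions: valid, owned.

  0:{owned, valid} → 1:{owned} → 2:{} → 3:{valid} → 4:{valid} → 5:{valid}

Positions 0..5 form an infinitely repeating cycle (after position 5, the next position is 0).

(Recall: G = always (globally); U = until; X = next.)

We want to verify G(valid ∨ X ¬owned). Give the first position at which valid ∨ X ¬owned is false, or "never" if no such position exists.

never

valid ∨ X ¬owned holds at every position 0..5, and those are all the positions the trace ever visits, so the invariant G(valid ∨ X ¬owned) is never violated.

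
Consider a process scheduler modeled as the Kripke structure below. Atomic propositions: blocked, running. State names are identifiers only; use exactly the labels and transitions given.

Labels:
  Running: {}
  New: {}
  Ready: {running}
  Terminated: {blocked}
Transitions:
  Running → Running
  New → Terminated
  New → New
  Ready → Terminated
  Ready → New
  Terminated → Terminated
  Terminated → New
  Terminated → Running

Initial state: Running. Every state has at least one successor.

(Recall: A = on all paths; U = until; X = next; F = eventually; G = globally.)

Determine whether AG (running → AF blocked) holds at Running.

States satisfying running → AF blocked: {Running, New, Terminated}.
States satisfying AG (running → AF blocked): {Running, New, Terminated}.
Every state reachable from Running satisfies running → AF blocked.
Running ∈ Sat(AG (running → AF blocked)).

Satisfied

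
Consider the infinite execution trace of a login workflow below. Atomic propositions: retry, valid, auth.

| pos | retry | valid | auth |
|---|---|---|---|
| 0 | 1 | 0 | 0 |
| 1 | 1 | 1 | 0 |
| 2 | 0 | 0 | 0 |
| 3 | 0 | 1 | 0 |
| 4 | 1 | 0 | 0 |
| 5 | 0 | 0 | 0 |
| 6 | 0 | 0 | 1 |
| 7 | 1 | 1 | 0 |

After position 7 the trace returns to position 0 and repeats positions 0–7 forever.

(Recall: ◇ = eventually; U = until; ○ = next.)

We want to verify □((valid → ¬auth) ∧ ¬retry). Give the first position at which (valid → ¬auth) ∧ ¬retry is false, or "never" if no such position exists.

0

At position 0 the labels are {retry}, so (valid → ¬auth) ∧ ¬retry is false there. This is the first violation.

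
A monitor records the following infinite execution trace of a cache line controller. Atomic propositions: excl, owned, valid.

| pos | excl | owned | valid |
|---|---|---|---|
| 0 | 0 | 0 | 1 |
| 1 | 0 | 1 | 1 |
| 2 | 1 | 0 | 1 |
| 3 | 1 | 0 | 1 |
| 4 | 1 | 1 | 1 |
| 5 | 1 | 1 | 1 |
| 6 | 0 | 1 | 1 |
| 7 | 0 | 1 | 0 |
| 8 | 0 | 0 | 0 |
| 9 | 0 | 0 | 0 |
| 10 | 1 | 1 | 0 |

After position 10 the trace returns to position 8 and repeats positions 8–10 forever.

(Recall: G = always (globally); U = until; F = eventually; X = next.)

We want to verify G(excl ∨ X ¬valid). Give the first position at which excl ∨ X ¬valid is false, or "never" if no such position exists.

At position 0 the labels are {valid} and the next position 1 has {owned, valid}, so excl ∨ X ¬valid is false there. This is the first violation.

0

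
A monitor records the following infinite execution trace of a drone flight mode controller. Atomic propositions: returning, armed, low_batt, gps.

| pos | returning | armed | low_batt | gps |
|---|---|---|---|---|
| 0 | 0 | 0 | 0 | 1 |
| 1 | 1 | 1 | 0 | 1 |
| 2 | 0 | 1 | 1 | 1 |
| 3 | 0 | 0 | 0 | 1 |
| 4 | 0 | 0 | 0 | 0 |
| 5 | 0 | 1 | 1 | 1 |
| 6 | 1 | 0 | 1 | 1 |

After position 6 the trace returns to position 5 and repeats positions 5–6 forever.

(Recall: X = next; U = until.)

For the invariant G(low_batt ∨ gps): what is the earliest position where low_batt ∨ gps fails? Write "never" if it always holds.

4

Check low_batt ∨ gps at each position in order: 0 ✓, 1 ✓, 2 ✓, 3 ✓.
At position 4 the labels are {}, so low_batt ∨ gps is false there. This is the first violation.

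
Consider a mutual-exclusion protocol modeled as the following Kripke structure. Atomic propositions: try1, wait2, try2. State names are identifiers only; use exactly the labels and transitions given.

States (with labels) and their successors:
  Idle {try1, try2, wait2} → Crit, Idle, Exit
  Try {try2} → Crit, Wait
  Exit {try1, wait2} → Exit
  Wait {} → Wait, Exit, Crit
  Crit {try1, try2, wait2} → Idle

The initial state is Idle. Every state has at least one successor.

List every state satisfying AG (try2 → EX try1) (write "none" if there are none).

States satisfying try2 → EX try1: {Idle, Try, Exit, Wait, Crit}.
States satisfying AG (try2 → EX try1): {Idle, Try, Exit, Wait, Crit}.

{Idle, Try, Exit, Wait, Crit}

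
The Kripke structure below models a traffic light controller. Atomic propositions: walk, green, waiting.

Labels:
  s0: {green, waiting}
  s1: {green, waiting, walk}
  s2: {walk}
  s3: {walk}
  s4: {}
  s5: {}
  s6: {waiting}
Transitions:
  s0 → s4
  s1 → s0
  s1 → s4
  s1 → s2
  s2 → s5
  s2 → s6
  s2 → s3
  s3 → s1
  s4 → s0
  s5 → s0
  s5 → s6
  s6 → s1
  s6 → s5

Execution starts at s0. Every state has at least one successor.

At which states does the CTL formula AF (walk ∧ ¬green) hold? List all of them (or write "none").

States satisfying walk ∧ ¬green: {s2, s3}.
States satisfying AF (walk ∧ ¬green): {s2, s3}.

{s2, s3}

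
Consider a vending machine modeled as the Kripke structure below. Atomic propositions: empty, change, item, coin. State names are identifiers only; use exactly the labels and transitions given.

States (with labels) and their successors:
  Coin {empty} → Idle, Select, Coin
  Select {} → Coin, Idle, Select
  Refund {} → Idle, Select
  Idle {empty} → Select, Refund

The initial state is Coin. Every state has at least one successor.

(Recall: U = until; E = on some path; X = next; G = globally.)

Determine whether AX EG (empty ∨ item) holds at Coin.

States satisfying EG (empty ∨ item): {Coin}.
States satisfying AX EG (empty ∨ item): ∅.
Coin ∉ Sat(AX EG (empty ∨ item)).

Does not hold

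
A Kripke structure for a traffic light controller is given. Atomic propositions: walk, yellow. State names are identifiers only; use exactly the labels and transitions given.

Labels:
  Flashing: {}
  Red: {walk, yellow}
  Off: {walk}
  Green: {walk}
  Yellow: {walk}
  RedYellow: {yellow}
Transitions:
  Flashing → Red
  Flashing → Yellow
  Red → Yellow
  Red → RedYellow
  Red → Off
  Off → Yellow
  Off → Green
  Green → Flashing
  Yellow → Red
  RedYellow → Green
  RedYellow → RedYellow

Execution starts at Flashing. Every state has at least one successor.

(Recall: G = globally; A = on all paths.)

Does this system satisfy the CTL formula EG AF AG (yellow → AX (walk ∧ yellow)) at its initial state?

Does not hold

States satisfying AF AG (yellow → AX (walk ∧ yellow)): ∅.
States satisfying EG AF AG (yellow → AX (walk ∧ yellow)): ∅.
No suitable path/successor from Flashing witnesses the formula.
Flashing ∉ Sat(EG AF AG (yellow → AX (walk ∧ yellow))).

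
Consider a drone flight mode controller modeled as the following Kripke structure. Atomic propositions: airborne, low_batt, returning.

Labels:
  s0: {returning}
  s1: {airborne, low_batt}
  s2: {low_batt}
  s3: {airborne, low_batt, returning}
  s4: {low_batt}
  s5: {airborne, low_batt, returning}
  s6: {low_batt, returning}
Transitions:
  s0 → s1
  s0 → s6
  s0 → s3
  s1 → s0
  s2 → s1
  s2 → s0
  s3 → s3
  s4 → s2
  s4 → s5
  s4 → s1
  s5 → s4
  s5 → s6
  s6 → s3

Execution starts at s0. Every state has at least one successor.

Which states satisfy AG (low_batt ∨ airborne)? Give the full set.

{s3, s6}

States satisfying low_batt ∨ airborne: {s1, s2, s3, s4, s5, s6}.
States satisfying AG (low_batt ∨ airborne): {s3, s6}.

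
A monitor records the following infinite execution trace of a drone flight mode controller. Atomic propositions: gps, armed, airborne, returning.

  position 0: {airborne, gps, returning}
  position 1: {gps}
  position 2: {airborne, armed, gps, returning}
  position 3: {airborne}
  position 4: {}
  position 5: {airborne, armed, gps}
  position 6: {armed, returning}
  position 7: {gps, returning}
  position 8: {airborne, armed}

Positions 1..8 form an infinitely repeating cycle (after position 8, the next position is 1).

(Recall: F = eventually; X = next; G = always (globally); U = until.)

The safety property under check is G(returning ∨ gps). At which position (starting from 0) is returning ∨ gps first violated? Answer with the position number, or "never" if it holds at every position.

3

Check returning ∨ gps at each position in order: 0 ✓, 1 ✓, 2 ✓.
At position 3 the labels are {airborne}, so returning ∨ gps is false there. This is the first violation.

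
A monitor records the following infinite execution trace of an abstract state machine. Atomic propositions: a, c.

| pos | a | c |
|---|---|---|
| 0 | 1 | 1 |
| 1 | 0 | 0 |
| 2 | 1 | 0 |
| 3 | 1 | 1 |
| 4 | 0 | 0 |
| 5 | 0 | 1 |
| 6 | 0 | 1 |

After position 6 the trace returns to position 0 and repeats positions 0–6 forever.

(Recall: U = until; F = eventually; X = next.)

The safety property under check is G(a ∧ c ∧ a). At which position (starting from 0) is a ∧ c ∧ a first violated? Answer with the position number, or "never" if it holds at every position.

Check a ∧ c ∧ a at each position in order: 0 ✓.
At position 1 the labels are {}, so a ∧ c ∧ a is false there. This is the first violation.

1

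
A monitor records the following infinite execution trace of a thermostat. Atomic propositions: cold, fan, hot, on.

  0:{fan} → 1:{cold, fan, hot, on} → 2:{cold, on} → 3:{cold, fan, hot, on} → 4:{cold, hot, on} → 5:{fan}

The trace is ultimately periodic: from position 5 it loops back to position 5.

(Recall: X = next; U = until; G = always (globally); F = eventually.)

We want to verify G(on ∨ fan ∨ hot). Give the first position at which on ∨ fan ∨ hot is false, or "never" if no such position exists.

never

on ∨ fan ∨ hot holds at every position 0..5, and those are all the positions the trace ever visits, so the invariant G(on ∨ fan ∨ hot) is never violated.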